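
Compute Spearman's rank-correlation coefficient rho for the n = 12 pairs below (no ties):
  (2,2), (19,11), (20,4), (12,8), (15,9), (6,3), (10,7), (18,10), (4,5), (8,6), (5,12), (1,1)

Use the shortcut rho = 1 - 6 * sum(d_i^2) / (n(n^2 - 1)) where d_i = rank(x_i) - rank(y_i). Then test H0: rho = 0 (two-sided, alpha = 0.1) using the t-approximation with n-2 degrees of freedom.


Step 1: Rank x and y separately (midranks; no ties here).
rank(x): 2->2, 19->11, 20->12, 12->8, 15->9, 6->5, 10->7, 18->10, 4->3, 8->6, 5->4, 1->1
rank(y): 2->2, 11->11, 4->4, 8->8, 9->9, 3->3, 7->7, 10->10, 5->5, 6->6, 12->12, 1->1
Step 2: d_i = R_x(i) - R_y(i); compute d_i^2.
  (2-2)^2=0, (11-11)^2=0, (12-4)^2=64, (8-8)^2=0, (9-9)^2=0, (5-3)^2=4, (7-7)^2=0, (10-10)^2=0, (3-5)^2=4, (6-6)^2=0, (4-12)^2=64, (1-1)^2=0
sum(d^2) = 136.
Step 3: rho = 1 - 6*136 / (12*(12^2 - 1)) = 1 - 816/1716 = 0.524476.
Step 4: Under H0, t = rho * sqrt((n-2)/(1-rho^2)) = 1.9480 ~ t(10).
Step 5: Two-sided p-value from the t-distribution with 10 df = 0.080019.
Step 6: alpha = 0.1. reject H0.

rho = 0.5245, p = 0.080019, reject H0 at alpha = 0.1.


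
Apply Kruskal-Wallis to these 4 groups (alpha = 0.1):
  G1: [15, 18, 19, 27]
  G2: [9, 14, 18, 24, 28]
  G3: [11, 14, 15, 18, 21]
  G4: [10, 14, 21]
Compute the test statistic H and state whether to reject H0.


Step 1: Combine all N = 17 observations and assign midranks.
sorted (value, group, rank): (9,G2,1), (10,G4,2), (11,G3,3), (14,G2,5), (14,G3,5), (14,G4,5), (15,G1,7.5), (15,G3,7.5), (18,G1,10), (18,G2,10), (18,G3,10), (19,G1,12), (21,G3,13.5), (21,G4,13.5), (24,G2,15), (27,G1,16), (28,G2,17)
Step 2: Sum ranks within each group.
R_1 = 45.5 (n_1 = 4)
R_2 = 48 (n_2 = 5)
R_3 = 39 (n_3 = 5)
R_4 = 20.5 (n_4 = 3)
Step 3: H = 12/(N(N+1)) * sum(R_i^2/n_i) - 3(N+1)
     = 12/(17*18) * (45.5^2/4 + 48^2/5 + 39^2/5 + 20.5^2/3) - 3*18
     = 0.039216 * 1422.65 - 54
     = 1.790033.
Step 4: Ties present; correction factor C = 1 - 60/(17^3 - 17) = 0.987745. Corrected H = 1.790033 / 0.987745 = 1.812242.
Step 5: Under H0, H ~ chi^2(3); p-value = 0.612275.
Step 6: alpha = 0.1. fail to reject H0.

H = 1.8122, df = 3, p = 0.612275, fail to reject H0.


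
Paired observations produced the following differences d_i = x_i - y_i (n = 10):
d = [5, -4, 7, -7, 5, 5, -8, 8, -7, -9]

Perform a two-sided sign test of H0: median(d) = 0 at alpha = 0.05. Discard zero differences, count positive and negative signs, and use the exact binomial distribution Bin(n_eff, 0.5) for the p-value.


Step 1: Discard zero differences. Original n = 10; n_eff = number of nonzero differences = 10.
Nonzero differences (with sign): +5, -4, +7, -7, +5, +5, -8, +8, -7, -9
Step 2: Count signs: positive = 5, negative = 5.
Step 3: Under H0: P(positive) = 0.5, so the number of positives S ~ Bin(10, 0.5).
Step 4: Two-sided exact p-value = sum of Bin(10,0.5) probabilities at or below the observed probability = 1.000000.
Step 5: alpha = 0.05. fail to reject H0.

n_eff = 10, pos = 5, neg = 5, p = 1.000000, fail to reject H0.


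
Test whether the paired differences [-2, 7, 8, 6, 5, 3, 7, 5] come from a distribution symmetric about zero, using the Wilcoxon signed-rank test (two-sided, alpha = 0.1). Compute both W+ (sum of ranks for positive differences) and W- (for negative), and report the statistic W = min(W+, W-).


Step 1: Drop any zero differences (none here) and take |d_i|.
|d| = [2, 7, 8, 6, 5, 3, 7, 5]
Step 2: Midrank |d_i| (ties get averaged ranks).
ranks: |2|->1, |7|->6.5, |8|->8, |6|->5, |5|->3.5, |3|->2, |7|->6.5, |5|->3.5
Step 3: Attach original signs; sum ranks with positive sign and with negative sign.
W+ = 6.5 + 8 + 5 + 3.5 + 2 + 6.5 + 3.5 = 35
W- = 1 = 1
(Check: W+ + W- = 36 should equal n(n+1)/2 = 36.)
Step 4: Test statistic W = min(W+, W-) = 1.
Step 5: Ties in |d|, so use the tie-corrected normal approximation.
        E[W] = n(n+1)/4 = 8*9/4 = 18.
        Tie groups: |d|=5 (t=2), |d|=7 (t=2); sum(t^3 - t) = 12.
        Var[W] = n(n+1)(2n+1)/24 - sum(t^3-t)/48 = 1224/24 - 12/48 = 50.75.
        z = (W - E[W]) / sqrt(Var[W]) = (1 - 18) / 7.1239 = -2.3863.
        Two-sided p = 2*Phi(z) = 0.017017.
Step 6: alpha = 0.1. reject H0.

W+ = 35, W- = 1, W = min = 1, p = 0.017017, reject H0.


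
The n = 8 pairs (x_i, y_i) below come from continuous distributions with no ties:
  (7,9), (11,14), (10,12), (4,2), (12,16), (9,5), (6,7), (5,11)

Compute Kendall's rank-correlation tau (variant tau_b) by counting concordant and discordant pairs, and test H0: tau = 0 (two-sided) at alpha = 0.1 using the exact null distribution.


Step 1: Enumerate the 28 unordered pairs (i,j) with i<j and classify each by sign(x_j-x_i) * sign(y_j-y_i).
  (1,2):dx=+4,dy=+5->C; (1,3):dx=+3,dy=+3->C; (1,4):dx=-3,dy=-7->C; (1,5):dx=+5,dy=+7->C
  (1,6):dx=+2,dy=-4->D; (1,7):dx=-1,dy=-2->C; (1,8):dx=-2,dy=+2->D; (2,3):dx=-1,dy=-2->C
  (2,4):dx=-7,dy=-12->C; (2,5):dx=+1,dy=+2->C; (2,6):dx=-2,dy=-9->C; (2,7):dx=-5,dy=-7->C
  (2,8):dx=-6,dy=-3->C; (3,4):dx=-6,dy=-10->C; (3,5):dx=+2,dy=+4->C; (3,6):dx=-1,dy=-7->C
  (3,7):dx=-4,dy=-5->C; (3,8):dx=-5,dy=-1->C; (4,5):dx=+8,dy=+14->C; (4,6):dx=+5,dy=+3->C
  (4,7):dx=+2,dy=+5->C; (4,8):dx=+1,dy=+9->C; (5,6):dx=-3,dy=-11->C; (5,7):dx=-6,dy=-9->C
  (5,8):dx=-7,dy=-5->C; (6,7):dx=-3,dy=+2->D; (6,8):dx=-4,dy=+6->D; (7,8):dx=-1,dy=+4->D
Step 2: C = 23, D = 5, total pairs = 28.
Step 3: tau = (C - D)/(n(n-1)/2) = (23 - 5)/28 = 0.642857.
Step 4: Exact two-sided p-value (enumerate n! = 40320 permutations of y under H0): p = 0.031151.
Step 5: alpha = 0.1. reject H0.

tau_b = 0.6429 (C=23, D=5), p = 0.031151, reject H0.


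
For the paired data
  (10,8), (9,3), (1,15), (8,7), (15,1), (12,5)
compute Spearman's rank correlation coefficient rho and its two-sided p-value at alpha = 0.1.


Step 1: Rank x and y separately (midranks; no ties here).
rank(x): 10->4, 9->3, 1->1, 8->2, 15->6, 12->5
rank(y): 8->5, 3->2, 15->6, 7->4, 1->1, 5->3
Step 2: d_i = R_x(i) - R_y(i); compute d_i^2.
  (4-5)^2=1, (3-2)^2=1, (1-6)^2=25, (2-4)^2=4, (6-1)^2=25, (5-3)^2=4
sum(d^2) = 60.
Step 3: rho = 1 - 6*60 / (6*(6^2 - 1)) = 1 - 360/210 = -0.714286.
Step 4: Under H0, t = rho * sqrt((n-2)/(1-rho^2)) = -2.0412 ~ t(4).
Step 5: Two-sided p-value from the t-distribution with 4 df = 0.110787.
Step 6: alpha = 0.1. fail to reject H0.

rho = -0.7143, p = 0.110787, fail to reject H0 at alpha = 0.1.


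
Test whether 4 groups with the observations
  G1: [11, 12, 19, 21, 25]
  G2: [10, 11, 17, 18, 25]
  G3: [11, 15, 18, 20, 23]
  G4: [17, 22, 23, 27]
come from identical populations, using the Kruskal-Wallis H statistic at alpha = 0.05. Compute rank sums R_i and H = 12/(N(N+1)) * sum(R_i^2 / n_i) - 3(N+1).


Step 1: Combine all N = 19 observations and assign midranks.
sorted (value, group, rank): (10,G2,1), (11,G1,3), (11,G2,3), (11,G3,3), (12,G1,5), (15,G3,6), (17,G2,7.5), (17,G4,7.5), (18,G2,9.5), (18,G3,9.5), (19,G1,11), (20,G3,12), (21,G1,13), (22,G4,14), (23,G3,15.5), (23,G4,15.5), (25,G1,17.5), (25,G2,17.5), (27,G4,19)
Step 2: Sum ranks within each group.
R_1 = 49.5 (n_1 = 5)
R_2 = 38.5 (n_2 = 5)
R_3 = 46 (n_3 = 5)
R_4 = 56 (n_4 = 4)
Step 3: H = 12/(N(N+1)) * sum(R_i^2/n_i) - 3(N+1)
     = 12/(19*20) * (49.5^2/5 + 38.5^2/5 + 46^2/5 + 56^2/4) - 3*20
     = 0.031579 * 1993.7 - 60
     = 2.958947.
Step 4: Ties present; correction factor C = 1 - 48/(19^3 - 19) = 0.992982. Corrected H = 2.958947 / 0.992982 = 2.979859.
Step 5: Under H0, H ~ chi^2(3); p-value = 0.394741.
Step 6: alpha = 0.05. fail to reject H0.

H = 2.9799, df = 3, p = 0.394741, fail to reject H0.


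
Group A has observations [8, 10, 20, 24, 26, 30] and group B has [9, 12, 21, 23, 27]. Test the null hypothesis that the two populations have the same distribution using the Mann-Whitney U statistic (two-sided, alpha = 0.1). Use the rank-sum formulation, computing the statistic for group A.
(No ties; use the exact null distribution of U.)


Step 1: Combine and sort all 11 observations; assign midranks.
sorted (value, group): (8,X), (9,Y), (10,X), (12,Y), (20,X), (21,Y), (23,Y), (24,X), (26,X), (27,Y), (30,X)
ranks: 8->1, 9->2, 10->3, 12->4, 20->5, 21->6, 23->7, 24->8, 26->9, 27->10, 30->11
Step 2: Rank sum for X: R1 = 1 + 3 + 5 + 8 + 9 + 11 = 37.
Step 3: U_X = R1 - n1(n1+1)/2 = 37 - 6*7/2 = 37 - 21 = 16.
       U_Y = n1*n2 - U_X = 30 - 16 = 14.
Step 4: No ties, so the exact null distribution of U (based on enumerating the C(11,6) = 462 equally likely rank assignments) gives the two-sided p-value.
Step 5: p-value = 0.930736; compare to alpha = 0.1. fail to reject H0.

U_X = 16, p = 0.930736, fail to reject H0 at alpha = 0.1.


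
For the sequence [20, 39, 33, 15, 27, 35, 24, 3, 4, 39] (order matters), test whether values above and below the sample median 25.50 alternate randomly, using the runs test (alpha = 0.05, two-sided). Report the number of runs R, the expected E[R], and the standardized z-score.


Step 1: Compute median = 25.50; label A = above, B = below.
Labels in order: BAABAABBBA  (n_A = 5, n_B = 5)
Step 2: Count runs R = 6.
Step 3: Under H0 (random ordering), E[R] = 2*n_A*n_B/(n_A+n_B) + 1 = 2*5*5/10 + 1 = 6.0000.
        Var[R] = 2*n_A*n_B*(2*n_A*n_B - n_A - n_B) / ((n_A+n_B)^2 * (n_A+n_B-1)) = 2000/900 = 2.2222.
        SD[R] = 1.4907.
Step 4: R = E[R], so z = 0 with no continuity correction.
Step 5: Two-sided p-value via normal approximation = 2*(1 - Phi(|z|)) = 1.000000.
Step 6: alpha = 0.05. fail to reject H0.

R = 6, z = 0.0000, p = 1.000000, fail to reject H0.


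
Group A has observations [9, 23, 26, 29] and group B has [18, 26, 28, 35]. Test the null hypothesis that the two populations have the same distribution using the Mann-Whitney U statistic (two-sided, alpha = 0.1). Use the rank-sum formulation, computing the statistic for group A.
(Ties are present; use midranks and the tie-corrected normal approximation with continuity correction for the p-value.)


Step 1: Combine and sort all 8 observations; assign midranks.
sorted (value, group): (9,X), (18,Y), (23,X), (26,X), (26,Y), (28,Y), (29,X), (35,Y)
ranks: 9->1, 18->2, 23->3, 26->4.5, 26->4.5, 28->6, 29->7, 35->8
Step 2: Rank sum for X: R1 = 1 + 3 + 4.5 + 7 = 15.5.
Step 3: U_X = R1 - n1(n1+1)/2 = 15.5 - 4*5/2 = 15.5 - 10 = 5.5.
       U_Y = n1*n2 - U_X = 16 - 5.5 = 10.5.
Step 4: Ties are present, so use the tie-corrected normal approximation (with continuity correction) for the p-value.
Step 5: p-value = 0.561363; compare to alpha = 0.1. fail to reject H0.

U_X = 5.5, p = 0.561363, fail to reject H0 at alpha = 0.1.


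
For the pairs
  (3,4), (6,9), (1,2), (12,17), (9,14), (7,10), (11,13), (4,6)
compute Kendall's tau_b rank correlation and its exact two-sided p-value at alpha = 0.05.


Step 1: Enumerate the 28 unordered pairs (i,j) with i<j and classify each by sign(x_j-x_i) * sign(y_j-y_i).
  (1,2):dx=+3,dy=+5->C; (1,3):dx=-2,dy=-2->C; (1,4):dx=+9,dy=+13->C; (1,5):dx=+6,dy=+10->C
  (1,6):dx=+4,dy=+6->C; (1,7):dx=+8,dy=+9->C; (1,8):dx=+1,dy=+2->C; (2,3):dx=-5,dy=-7->C
  (2,4):dx=+6,dy=+8->C; (2,5):dx=+3,dy=+5->C; (2,6):dx=+1,dy=+1->C; (2,7):dx=+5,dy=+4->C
  (2,8):dx=-2,dy=-3->C; (3,4):dx=+11,dy=+15->C; (3,5):dx=+8,dy=+12->C; (3,6):dx=+6,dy=+8->C
  (3,7):dx=+10,dy=+11->C; (3,8):dx=+3,dy=+4->C; (4,5):dx=-3,dy=-3->C; (4,6):dx=-5,dy=-7->C
  (4,7):dx=-1,dy=-4->C; (4,8):dx=-8,dy=-11->C; (5,6):dx=-2,dy=-4->C; (5,7):dx=+2,dy=-1->D
  (5,8):dx=-5,dy=-8->C; (6,7):dx=+4,dy=+3->C; (6,8):dx=-3,dy=-4->C; (7,8):dx=-7,dy=-7->C
Step 2: C = 27, D = 1, total pairs = 28.
Step 3: tau = (C - D)/(n(n-1)/2) = (27 - 1)/28 = 0.928571.
Step 4: Exact two-sided p-value (enumerate n! = 40320 permutations of y under H0): p = 0.000397.
Step 5: alpha = 0.05. reject H0.

tau_b = 0.9286 (C=27, D=1), p = 0.000397, reject H0.


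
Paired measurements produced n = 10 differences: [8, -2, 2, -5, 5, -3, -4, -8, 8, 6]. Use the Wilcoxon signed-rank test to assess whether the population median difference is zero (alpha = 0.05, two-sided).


Step 1: Drop any zero differences (none here) and take |d_i|.
|d| = [8, 2, 2, 5, 5, 3, 4, 8, 8, 6]
Step 2: Midrank |d_i| (ties get averaged ranks).
ranks: |8|->9, |2|->1.5, |2|->1.5, |5|->5.5, |5|->5.5, |3|->3, |4|->4, |8|->9, |8|->9, |6|->7
Step 3: Attach original signs; sum ranks with positive sign and with negative sign.
W+ = 9 + 1.5 + 5.5 + 9 + 7 = 32
W- = 1.5 + 5.5 + 3 + 4 + 9 = 23
(Check: W+ + W- = 55 should equal n(n+1)/2 = 55.)
Step 4: Test statistic W = min(W+, W-) = 23.
Step 5: Ties in |d|, so use the tie-corrected normal approximation.
        E[W] = n(n+1)/4 = 10*11/4 = 27.5.
        Tie groups: |d|=2 (t=2), |d|=5 (t=2), |d|=8 (t=3); sum(t^3 - t) = 36.
        Var[W] = n(n+1)(2n+1)/24 - sum(t^3-t)/48 = 2310/24 - 36/48 = 95.5.
        z = (W - E[W]) / sqrt(Var[W]) = (23 - 27.5) / 9.7724 = -0.4605.
        Two-sided p = 2*Phi(z) = 0.645172.
Step 6: alpha = 0.05. fail to reject H0.

W+ = 32, W- = 23, W = min = 23, p = 0.645172, fail to reject H0.


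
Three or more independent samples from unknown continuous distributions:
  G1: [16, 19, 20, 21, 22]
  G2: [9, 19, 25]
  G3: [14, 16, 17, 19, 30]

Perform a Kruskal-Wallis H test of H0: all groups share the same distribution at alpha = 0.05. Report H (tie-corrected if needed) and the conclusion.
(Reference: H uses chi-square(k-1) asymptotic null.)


Step 1: Combine all N = 13 observations and assign midranks.
sorted (value, group, rank): (9,G2,1), (14,G3,2), (16,G1,3.5), (16,G3,3.5), (17,G3,5), (19,G1,7), (19,G2,7), (19,G3,7), (20,G1,9), (21,G1,10), (22,G1,11), (25,G2,12), (30,G3,13)
Step 2: Sum ranks within each group.
R_1 = 40.5 (n_1 = 5)
R_2 = 20 (n_2 = 3)
R_3 = 30.5 (n_3 = 5)
Step 3: H = 12/(N(N+1)) * sum(R_i^2/n_i) - 3(N+1)
     = 12/(13*14) * (40.5^2/5 + 20^2/3 + 30.5^2/5) - 3*14
     = 0.065934 * 647.433 - 42
     = 0.687912.
Step 4: Ties present; correction factor C = 1 - 30/(13^3 - 13) = 0.986264. Corrected H = 0.687912 / 0.986264 = 0.697493.
Step 5: Under H0, H ~ chi^2(2); p-value = 0.705572.
Step 6: alpha = 0.05. fail to reject H0.

H = 0.6975, df = 2, p = 0.705572, fail to reject H0.


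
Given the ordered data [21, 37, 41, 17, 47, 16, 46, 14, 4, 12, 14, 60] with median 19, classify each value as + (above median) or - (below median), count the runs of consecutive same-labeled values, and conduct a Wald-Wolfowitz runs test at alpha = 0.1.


Step 1: Compute median = 19; label A = above, B = below.
Labels in order: AAABABABBBBA  (n_A = 6, n_B = 6)
Step 2: Count runs R = 7.
Step 3: Under H0 (random ordering), E[R] = 2*n_A*n_B/(n_A+n_B) + 1 = 2*6*6/12 + 1 = 7.0000.
        Var[R] = 2*n_A*n_B*(2*n_A*n_B - n_A - n_B) / ((n_A+n_B)^2 * (n_A+n_B-1)) = 4320/1584 = 2.7273.
        SD[R] = 1.6514.
Step 4: R = E[R], so z = 0 with no continuity correction.
Step 5: Two-sided p-value via normal approximation = 2*(1 - Phi(|z|)) = 1.000000.
Step 6: alpha = 0.1. fail to reject H0.

R = 7, z = 0.0000, p = 1.000000, fail to reject H0.


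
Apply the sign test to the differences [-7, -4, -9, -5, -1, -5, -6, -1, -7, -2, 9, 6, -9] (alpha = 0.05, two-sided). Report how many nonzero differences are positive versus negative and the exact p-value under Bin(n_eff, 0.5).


Step 1: Discard zero differences. Original n = 13; n_eff = number of nonzero differences = 13.
Nonzero differences (with sign): -7, -4, -9, -5, -1, -5, -6, -1, -7, -2, +9, +6, -9
Step 2: Count signs: positive = 2, negative = 11.
Step 3: Under H0: P(positive) = 0.5, so the number of positives S ~ Bin(13, 0.5).
Step 4: Two-sided exact p-value = sum of Bin(13,0.5) probabilities at or below the observed probability = 0.022461.
Step 5: alpha = 0.05. reject H0.

n_eff = 13, pos = 2, neg = 11, p = 0.022461, reject H0.


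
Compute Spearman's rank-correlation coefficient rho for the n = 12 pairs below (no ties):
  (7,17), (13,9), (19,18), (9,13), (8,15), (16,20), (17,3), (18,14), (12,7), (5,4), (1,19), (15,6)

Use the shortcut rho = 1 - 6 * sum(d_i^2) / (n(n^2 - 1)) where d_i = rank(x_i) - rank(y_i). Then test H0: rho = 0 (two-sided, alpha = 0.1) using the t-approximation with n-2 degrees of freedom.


Step 1: Rank x and y separately (midranks; no ties here).
rank(x): 7->3, 13->7, 19->12, 9->5, 8->4, 16->9, 17->10, 18->11, 12->6, 5->2, 1->1, 15->8
rank(y): 17->9, 9->5, 18->10, 13->6, 15->8, 20->12, 3->1, 14->7, 7->4, 4->2, 19->11, 6->3
Step 2: d_i = R_x(i) - R_y(i); compute d_i^2.
  (3-9)^2=36, (7-5)^2=4, (12-10)^2=4, (5-6)^2=1, (4-8)^2=16, (9-12)^2=9, (10-1)^2=81, (11-7)^2=16, (6-4)^2=4, (2-2)^2=0, (1-11)^2=100, (8-3)^2=25
sum(d^2) = 296.
Step 3: rho = 1 - 6*296 / (12*(12^2 - 1)) = 1 - 1776/1716 = -0.034965.
Step 4: Under H0, t = rho * sqrt((n-2)/(1-rho^2)) = -0.1106 ~ t(10).
Step 5: Two-sided p-value from the t-distribution with 10 df = 0.914093.
Step 6: alpha = 0.1. fail to reject H0.

rho = -0.0350, p = 0.914093, fail to reject H0 at alpha = 0.1.


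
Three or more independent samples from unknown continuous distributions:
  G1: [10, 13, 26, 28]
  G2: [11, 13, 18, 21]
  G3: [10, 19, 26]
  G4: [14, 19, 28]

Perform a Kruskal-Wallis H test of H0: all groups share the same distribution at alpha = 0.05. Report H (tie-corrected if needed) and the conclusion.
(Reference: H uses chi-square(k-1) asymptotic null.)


Step 1: Combine all N = 14 observations and assign midranks.
sorted (value, group, rank): (10,G1,1.5), (10,G3,1.5), (11,G2,3), (13,G1,4.5), (13,G2,4.5), (14,G4,6), (18,G2,7), (19,G3,8.5), (19,G4,8.5), (21,G2,10), (26,G1,11.5), (26,G3,11.5), (28,G1,13.5), (28,G4,13.5)
Step 2: Sum ranks within each group.
R_1 = 31 (n_1 = 4)
R_2 = 24.5 (n_2 = 4)
R_3 = 21.5 (n_3 = 3)
R_4 = 28 (n_4 = 3)
Step 3: H = 12/(N(N+1)) * sum(R_i^2/n_i) - 3(N+1)
     = 12/(14*15) * (31^2/4 + 24.5^2/4 + 21.5^2/3 + 28^2/3) - 3*15
     = 0.057143 * 805.729 - 45
     = 1.041667.
Step 4: Ties present; correction factor C = 1 - 30/(14^3 - 14) = 0.989011. Corrected H = 1.041667 / 0.989011 = 1.053241.
Step 5: Under H0, H ~ chi^2(3); p-value = 0.788372.
Step 6: alpha = 0.05. fail to reject H0.

H = 1.0532, df = 3, p = 0.788372, fail to reject H0.


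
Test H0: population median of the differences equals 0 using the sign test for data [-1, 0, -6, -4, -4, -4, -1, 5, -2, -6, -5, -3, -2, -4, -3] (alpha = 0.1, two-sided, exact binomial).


Step 1: Discard zero differences. Original n = 15; n_eff = number of nonzero differences = 14.
Nonzero differences (with sign): -1, -6, -4, -4, -4, -1, +5, -2, -6, -5, -3, -2, -4, -3
Step 2: Count signs: positive = 1, negative = 13.
Step 3: Under H0: P(positive) = 0.5, so the number of positives S ~ Bin(14, 0.5).
Step 4: Two-sided exact p-value = sum of Bin(14,0.5) probabilities at or below the observed probability = 0.001831.
Step 5: alpha = 0.1. reject H0.

n_eff = 14, pos = 1, neg = 13, p = 0.001831, reject H0.


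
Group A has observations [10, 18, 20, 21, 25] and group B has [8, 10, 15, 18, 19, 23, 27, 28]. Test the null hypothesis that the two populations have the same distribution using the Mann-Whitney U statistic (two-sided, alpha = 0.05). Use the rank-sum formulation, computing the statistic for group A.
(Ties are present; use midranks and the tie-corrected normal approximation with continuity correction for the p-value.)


Step 1: Combine and sort all 13 observations; assign midranks.
sorted (value, group): (8,Y), (10,X), (10,Y), (15,Y), (18,X), (18,Y), (19,Y), (20,X), (21,X), (23,Y), (25,X), (27,Y), (28,Y)
ranks: 8->1, 10->2.5, 10->2.5, 15->4, 18->5.5, 18->5.5, 19->7, 20->8, 21->9, 23->10, 25->11, 27->12, 28->13
Step 2: Rank sum for X: R1 = 2.5 + 5.5 + 8 + 9 + 11 = 36.
Step 3: U_X = R1 - n1(n1+1)/2 = 36 - 5*6/2 = 36 - 15 = 21.
       U_Y = n1*n2 - U_X = 40 - 21 = 19.
Step 4: Ties are present, so use the tie-corrected normal approximation (with continuity correction) for the p-value.
Step 5: p-value = 0.941492; compare to alpha = 0.05. fail to reject H0.

U_X = 21, p = 0.941492, fail to reject H0 at alpha = 0.05.


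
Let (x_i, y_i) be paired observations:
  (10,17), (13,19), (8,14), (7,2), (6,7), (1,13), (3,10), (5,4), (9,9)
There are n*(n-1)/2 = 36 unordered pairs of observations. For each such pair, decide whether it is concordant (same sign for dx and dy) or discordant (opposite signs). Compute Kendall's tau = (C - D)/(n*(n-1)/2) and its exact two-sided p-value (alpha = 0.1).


Step 1: Enumerate the 36 unordered pairs (i,j) with i<j and classify each by sign(x_j-x_i) * sign(y_j-y_i).
  (1,2):dx=+3,dy=+2->C; (1,3):dx=-2,dy=-3->C; (1,4):dx=-3,dy=-15->C; (1,5):dx=-4,dy=-10->C
  (1,6):dx=-9,dy=-4->C; (1,7):dx=-7,dy=-7->C; (1,8):dx=-5,dy=-13->C; (1,9):dx=-1,dy=-8->C
  (2,3):dx=-5,dy=-5->C; (2,4):dx=-6,dy=-17->C; (2,5):dx=-7,dy=-12->C; (2,6):dx=-12,dy=-6->C
  (2,7):dx=-10,dy=-9->C; (2,8):dx=-8,dy=-15->C; (2,9):dx=-4,dy=-10->C; (3,4):dx=-1,dy=-12->C
  (3,5):dx=-2,dy=-7->C; (3,6):dx=-7,dy=-1->C; (3,7):dx=-5,dy=-4->C; (3,8):dx=-3,dy=-10->C
  (3,9):dx=+1,dy=-5->D; (4,5):dx=-1,dy=+5->D; (4,6):dx=-6,dy=+11->D; (4,7):dx=-4,dy=+8->D
  (4,8):dx=-2,dy=+2->D; (4,9):dx=+2,dy=+7->C; (5,6):dx=-5,dy=+6->D; (5,7):dx=-3,dy=+3->D
  (5,8):dx=-1,dy=-3->C; (5,9):dx=+3,dy=+2->C; (6,7):dx=+2,dy=-3->D; (6,8):dx=+4,dy=-9->D
  (6,9):dx=+8,dy=-4->D; (7,8):dx=+2,dy=-6->D; (7,9):dx=+6,dy=-1->D; (8,9):dx=+4,dy=+5->C
Step 2: C = 24, D = 12, total pairs = 36.
Step 3: tau = (C - D)/(n(n-1)/2) = (24 - 12)/36 = 0.333333.
Step 4: Exact two-sided p-value (enumerate n! = 362880 permutations of y under H0): p = 0.259518.
Step 5: alpha = 0.1. fail to reject H0.

tau_b = 0.3333 (C=24, D=12), p = 0.259518, fail to reject H0.


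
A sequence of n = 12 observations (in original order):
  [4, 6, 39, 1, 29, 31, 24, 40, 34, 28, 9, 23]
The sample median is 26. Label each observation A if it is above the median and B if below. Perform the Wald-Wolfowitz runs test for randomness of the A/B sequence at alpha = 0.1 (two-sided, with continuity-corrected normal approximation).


Step 1: Compute median = 26; label A = above, B = below.
Labels in order: BBABAABAAABB  (n_A = 6, n_B = 6)
Step 2: Count runs R = 7.
Step 3: Under H0 (random ordering), E[R] = 2*n_A*n_B/(n_A+n_B) + 1 = 2*6*6/12 + 1 = 7.0000.
        Var[R] = 2*n_A*n_B*(2*n_A*n_B - n_A - n_B) / ((n_A+n_B)^2 * (n_A+n_B-1)) = 4320/1584 = 2.7273.
        SD[R] = 1.6514.
Step 4: R = E[R], so z = 0 with no continuity correction.
Step 5: Two-sided p-value via normal approximation = 2*(1 - Phi(|z|)) = 1.000000.
Step 6: alpha = 0.1. fail to reject H0.

R = 7, z = 0.0000, p = 1.000000, fail to reject H0.


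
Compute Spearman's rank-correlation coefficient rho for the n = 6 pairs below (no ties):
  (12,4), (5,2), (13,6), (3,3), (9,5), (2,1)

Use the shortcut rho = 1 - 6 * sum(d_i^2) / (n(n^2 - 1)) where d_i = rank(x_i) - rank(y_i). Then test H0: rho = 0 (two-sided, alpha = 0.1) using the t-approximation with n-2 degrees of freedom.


Step 1: Rank x and y separately (midranks; no ties here).
rank(x): 12->5, 5->3, 13->6, 3->2, 9->4, 2->1
rank(y): 4->4, 2->2, 6->6, 3->3, 5->5, 1->1
Step 2: d_i = R_x(i) - R_y(i); compute d_i^2.
  (5-4)^2=1, (3-2)^2=1, (6-6)^2=0, (2-3)^2=1, (4-5)^2=1, (1-1)^2=0
sum(d^2) = 4.
Step 3: rho = 1 - 6*4 / (6*(6^2 - 1)) = 1 - 24/210 = 0.885714.
Step 4: Under H0, t = rho * sqrt((n-2)/(1-rho^2)) = 3.8158 ~ t(4).
Step 5: Two-sided p-value from the t-distribution with 4 df = 0.018845.
Step 6: alpha = 0.1. reject H0.

rho = 0.8857, p = 0.018845, reject H0 at alpha = 0.1.


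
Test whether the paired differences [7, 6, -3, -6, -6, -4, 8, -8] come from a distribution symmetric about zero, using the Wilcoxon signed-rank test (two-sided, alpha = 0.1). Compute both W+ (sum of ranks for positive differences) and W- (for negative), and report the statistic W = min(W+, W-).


Step 1: Drop any zero differences (none here) and take |d_i|.
|d| = [7, 6, 3, 6, 6, 4, 8, 8]
Step 2: Midrank |d_i| (ties get averaged ranks).
ranks: |7|->6, |6|->4, |3|->1, |6|->4, |6|->4, |4|->2, |8|->7.5, |8|->7.5
Step 3: Attach original signs; sum ranks with positive sign and with negative sign.
W+ = 6 + 4 + 7.5 = 17.5
W- = 1 + 4 + 4 + 2 + 7.5 = 18.5
(Check: W+ + W- = 36 should equal n(n+1)/2 = 36.)
Step 4: Test statistic W = min(W+, W-) = 17.5.
Step 5: Ties in |d|, so use the tie-corrected normal approximation.
        E[W] = n(n+1)/4 = 8*9/4 = 18.
        Tie groups: |d|=6 (t=3), |d|=8 (t=2); sum(t^3 - t) = 30.
        Var[W] = n(n+1)(2n+1)/24 - sum(t^3-t)/48 = 1224/24 - 30/48 = 50.375.
        z = (W - E[W]) / sqrt(Var[W]) = (17.5 - 18) / 7.0975 = -0.0704.
        Two-sided p = 2*Phi(z) = 0.943838.
Step 6: alpha = 0.1. fail to reject H0.

W+ = 17.5, W- = 18.5, W = min = 17.5, p = 0.943838, fail to reject H0.


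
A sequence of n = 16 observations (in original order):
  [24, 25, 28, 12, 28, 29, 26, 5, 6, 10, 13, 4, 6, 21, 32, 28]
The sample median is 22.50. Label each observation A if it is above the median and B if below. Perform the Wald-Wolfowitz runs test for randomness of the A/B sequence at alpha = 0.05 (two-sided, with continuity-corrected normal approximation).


Step 1: Compute median = 22.50; label A = above, B = below.
Labels in order: AAABAAABBBBBBBAA  (n_A = 8, n_B = 8)
Step 2: Count runs R = 5.
Step 3: Under H0 (random ordering), E[R] = 2*n_A*n_B/(n_A+n_B) + 1 = 2*8*8/16 + 1 = 9.0000.
        Var[R] = 2*n_A*n_B*(2*n_A*n_B - n_A - n_B) / ((n_A+n_B)^2 * (n_A+n_B-1)) = 14336/3840 = 3.7333.
        SD[R] = 1.9322.
Step 4: Continuity-corrected z = (R + 0.5 - E[R]) / SD[R] = (5 + 0.5 - 9.0000) / 1.9322 = -1.8114.
Step 5: Two-sided p-value via normal approximation = 2*(1 - Phi(|z|)) = 0.070076.
Step 6: alpha = 0.05. fail to reject H0.

R = 5, z = -1.8114, p = 0.070076, fail to reject H0.


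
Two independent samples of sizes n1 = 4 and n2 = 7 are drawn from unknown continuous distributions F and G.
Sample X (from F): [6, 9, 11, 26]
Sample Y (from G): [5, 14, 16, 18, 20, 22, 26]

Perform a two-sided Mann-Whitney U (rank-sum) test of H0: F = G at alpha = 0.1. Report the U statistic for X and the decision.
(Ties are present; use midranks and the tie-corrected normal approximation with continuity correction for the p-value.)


Step 1: Combine and sort all 11 observations; assign midranks.
sorted (value, group): (5,Y), (6,X), (9,X), (11,X), (14,Y), (16,Y), (18,Y), (20,Y), (22,Y), (26,X), (26,Y)
ranks: 5->1, 6->2, 9->3, 11->4, 14->5, 16->6, 18->7, 20->8, 22->9, 26->10.5, 26->10.5
Step 2: Rank sum for X: R1 = 2 + 3 + 4 + 10.5 = 19.5.
Step 3: U_X = R1 - n1(n1+1)/2 = 19.5 - 4*5/2 = 19.5 - 10 = 9.5.
       U_Y = n1*n2 - U_X = 28 - 9.5 = 18.5.
Step 4: Ties are present, so use the tie-corrected normal approximation (with continuity correction) for the p-value.
Step 5: p-value = 0.448659; compare to alpha = 0.1. fail to reject H0.

U_X = 9.5, p = 0.448659, fail to reject H0 at alpha = 0.1.


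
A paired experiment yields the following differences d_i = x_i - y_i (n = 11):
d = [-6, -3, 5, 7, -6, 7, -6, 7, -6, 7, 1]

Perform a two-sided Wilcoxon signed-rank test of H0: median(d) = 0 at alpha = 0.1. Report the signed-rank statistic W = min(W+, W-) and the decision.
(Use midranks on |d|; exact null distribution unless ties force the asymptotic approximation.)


Step 1: Drop any zero differences (none here) and take |d_i|.
|d| = [6, 3, 5, 7, 6, 7, 6, 7, 6, 7, 1]
Step 2: Midrank |d_i| (ties get averaged ranks).
ranks: |6|->5.5, |3|->2, |5|->3, |7|->9.5, |6|->5.5, |7|->9.5, |6|->5.5, |7|->9.5, |6|->5.5, |7|->9.5, |1|->1
Step 3: Attach original signs; sum ranks with positive sign and with negative sign.
W+ = 3 + 9.5 + 9.5 + 9.5 + 9.5 + 1 = 42
W- = 5.5 + 2 + 5.5 + 5.5 + 5.5 = 24
(Check: W+ + W- = 66 should equal n(n+1)/2 = 66.)
Step 4: Test statistic W = min(W+, W-) = 24.
Step 5: Ties in |d|, so use the tie-corrected normal approximation.
        E[W] = n(n+1)/4 = 11*12/4 = 33.
        Tie groups: |d|=6 (t=4), |d|=7 (t=4); sum(t^3 - t) = 120.
        Var[W] = n(n+1)(2n+1)/24 - sum(t^3-t)/48 = 3036/24 - 120/48 = 124.
        z = (W - E[W]) / sqrt(Var[W]) = (24 - 33) / 11.1355 = -0.8082.
        Two-sided p = 2*Phi(z) = 0.418962.
Step 6: alpha = 0.1. fail to reject H0.

W+ = 42, W- = 24, W = min = 24, p = 0.418962, fail to reject H0.


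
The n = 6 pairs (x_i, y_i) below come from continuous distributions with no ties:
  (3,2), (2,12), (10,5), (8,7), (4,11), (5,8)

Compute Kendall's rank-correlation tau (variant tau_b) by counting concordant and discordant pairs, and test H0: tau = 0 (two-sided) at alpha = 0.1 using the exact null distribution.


Step 1: Enumerate the 15 unordered pairs (i,j) with i<j and classify each by sign(x_j-x_i) * sign(y_j-y_i).
  (1,2):dx=-1,dy=+10->D; (1,3):dx=+7,dy=+3->C; (1,4):dx=+5,dy=+5->C; (1,5):dx=+1,dy=+9->C
  (1,6):dx=+2,dy=+6->C; (2,3):dx=+8,dy=-7->D; (2,4):dx=+6,dy=-5->D; (2,5):dx=+2,dy=-1->D
  (2,6):dx=+3,dy=-4->D; (3,4):dx=-2,dy=+2->D; (3,5):dx=-6,dy=+6->D; (3,6):dx=-5,dy=+3->D
  (4,5):dx=-4,dy=+4->D; (4,6):dx=-3,dy=+1->D; (5,6):dx=+1,dy=-3->D
Step 2: C = 4, D = 11, total pairs = 15.
Step 3: tau = (C - D)/(n(n-1)/2) = (4 - 11)/15 = -0.466667.
Step 4: Exact two-sided p-value (enumerate n! = 720 permutations of y under H0): p = 0.272222.
Step 5: alpha = 0.1. fail to reject H0.

tau_b = -0.4667 (C=4, D=11), p = 0.272222, fail to reject H0.


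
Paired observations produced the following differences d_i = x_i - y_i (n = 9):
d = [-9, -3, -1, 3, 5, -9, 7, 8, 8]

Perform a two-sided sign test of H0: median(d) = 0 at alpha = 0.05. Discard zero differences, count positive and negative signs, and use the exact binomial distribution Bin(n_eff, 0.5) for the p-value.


Step 1: Discard zero differences. Original n = 9; n_eff = number of nonzero differences = 9.
Nonzero differences (with sign): -9, -3, -1, +3, +5, -9, +7, +8, +8
Step 2: Count signs: positive = 5, negative = 4.
Step 3: Under H0: P(positive) = 0.5, so the number of positives S ~ Bin(9, 0.5).
Step 4: Two-sided exact p-value = sum of Bin(9,0.5) probabilities at or below the observed probability = 1.000000.
Step 5: alpha = 0.05. fail to reject H0.

n_eff = 9, pos = 5, neg = 4, p = 1.000000, fail to reject H0.


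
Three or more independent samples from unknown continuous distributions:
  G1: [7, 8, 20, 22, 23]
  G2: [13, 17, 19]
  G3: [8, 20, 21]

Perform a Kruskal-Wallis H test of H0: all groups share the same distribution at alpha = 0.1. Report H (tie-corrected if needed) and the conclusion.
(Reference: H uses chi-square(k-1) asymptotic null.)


Step 1: Combine all N = 11 observations and assign midranks.
sorted (value, group, rank): (7,G1,1), (8,G1,2.5), (8,G3,2.5), (13,G2,4), (17,G2,5), (19,G2,6), (20,G1,7.5), (20,G3,7.5), (21,G3,9), (22,G1,10), (23,G1,11)
Step 2: Sum ranks within each group.
R_1 = 32 (n_1 = 5)
R_2 = 15 (n_2 = 3)
R_3 = 19 (n_3 = 3)
Step 3: H = 12/(N(N+1)) * sum(R_i^2/n_i) - 3(N+1)
     = 12/(11*12) * (32^2/5 + 15^2/3 + 19^2/3) - 3*12
     = 0.090909 * 400.133 - 36
     = 0.375758.
Step 4: Ties present; correction factor C = 1 - 12/(11^3 - 11) = 0.990909. Corrected H = 0.375758 / 0.990909 = 0.379205.
Step 5: Under H0, H ~ chi^2(2); p-value = 0.827288.
Step 6: alpha = 0.1. fail to reject H0.

H = 0.3792, df = 2, p = 0.827288, fail to reject H0.


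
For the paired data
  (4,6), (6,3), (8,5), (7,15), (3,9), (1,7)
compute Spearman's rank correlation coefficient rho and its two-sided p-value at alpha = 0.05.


Step 1: Rank x and y separately (midranks; no ties here).
rank(x): 4->3, 6->4, 8->6, 7->5, 3->2, 1->1
rank(y): 6->3, 3->1, 5->2, 15->6, 9->5, 7->4
Step 2: d_i = R_x(i) - R_y(i); compute d_i^2.
  (3-3)^2=0, (4-1)^2=9, (6-2)^2=16, (5-6)^2=1, (2-5)^2=9, (1-4)^2=9
sum(d^2) = 44.
Step 3: rho = 1 - 6*44 / (6*(6^2 - 1)) = 1 - 264/210 = -0.257143.
Step 4: Under H0, t = rho * sqrt((n-2)/(1-rho^2)) = -0.5322 ~ t(4).
Step 5: Two-sided p-value from the t-distribution with 4 df = 0.622787.
Step 6: alpha = 0.05. fail to reject H0.

rho = -0.2571, p = 0.622787, fail to reject H0 at alpha = 0.05.


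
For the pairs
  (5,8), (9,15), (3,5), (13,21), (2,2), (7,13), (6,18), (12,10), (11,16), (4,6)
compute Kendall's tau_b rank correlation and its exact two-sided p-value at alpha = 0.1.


Step 1: Enumerate the 45 unordered pairs (i,j) with i<j and classify each by sign(x_j-x_i) * sign(y_j-y_i).
  (1,2):dx=+4,dy=+7->C; (1,3):dx=-2,dy=-3->C; (1,4):dx=+8,dy=+13->C; (1,5):dx=-3,dy=-6->C
  (1,6):dx=+2,dy=+5->C; (1,7):dx=+1,dy=+10->C; (1,8):dx=+7,dy=+2->C; (1,9):dx=+6,dy=+8->C
  (1,10):dx=-1,dy=-2->C; (2,3):dx=-6,dy=-10->C; (2,4):dx=+4,dy=+6->C; (2,5):dx=-7,dy=-13->C
  (2,6):dx=-2,dy=-2->C; (2,7):dx=-3,dy=+3->D; (2,8):dx=+3,dy=-5->D; (2,9):dx=+2,dy=+1->C
  (2,10):dx=-5,dy=-9->C; (3,4):dx=+10,dy=+16->C; (3,5):dx=-1,dy=-3->C; (3,6):dx=+4,dy=+8->C
  (3,7):dx=+3,dy=+13->C; (3,8):dx=+9,dy=+5->C; (3,9):dx=+8,dy=+11->C; (3,10):dx=+1,dy=+1->C
  (4,5):dx=-11,dy=-19->C; (4,6):dx=-6,dy=-8->C; (4,7):dx=-7,dy=-3->C; (4,8):dx=-1,dy=-11->C
  (4,9):dx=-2,dy=-5->C; (4,10):dx=-9,dy=-15->C; (5,6):dx=+5,dy=+11->C; (5,7):dx=+4,dy=+16->C
  (5,8):dx=+10,dy=+8->C; (5,9):dx=+9,dy=+14->C; (5,10):dx=+2,dy=+4->C; (6,7):dx=-1,dy=+5->D
  (6,8):dx=+5,dy=-3->D; (6,9):dx=+4,dy=+3->C; (6,10):dx=-3,dy=-7->C; (7,8):dx=+6,dy=-8->D
  (7,9):dx=+5,dy=-2->D; (7,10):dx=-2,dy=-12->C; (8,9):dx=-1,dy=+6->D; (8,10):dx=-8,dy=-4->C
  (9,10):dx=-7,dy=-10->C
Step 2: C = 38, D = 7, total pairs = 45.
Step 3: tau = (C - D)/(n(n-1)/2) = (38 - 7)/45 = 0.688889.
Step 4: Exact two-sided p-value (enumerate n! = 3628800 permutations of y under H0): p = 0.004687.
Step 5: alpha = 0.1. reject H0.

tau_b = 0.6889 (C=38, D=7), p = 0.004687, reject H0.


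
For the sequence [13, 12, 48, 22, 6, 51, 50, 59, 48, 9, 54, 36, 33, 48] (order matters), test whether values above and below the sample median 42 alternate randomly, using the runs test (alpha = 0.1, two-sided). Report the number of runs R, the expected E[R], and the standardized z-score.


Step 1: Compute median = 42; label A = above, B = below.
Labels in order: BBABBAAAABABBA  (n_A = 7, n_B = 7)
Step 2: Count runs R = 8.
Step 3: Under H0 (random ordering), E[R] = 2*n_A*n_B/(n_A+n_B) + 1 = 2*7*7/14 + 1 = 8.0000.
        Var[R] = 2*n_A*n_B*(2*n_A*n_B - n_A - n_B) / ((n_A+n_B)^2 * (n_A+n_B-1)) = 8232/2548 = 3.2308.
        SD[R] = 1.7974.
Step 4: R = E[R], so z = 0 with no continuity correction.
Step 5: Two-sided p-value via normal approximation = 2*(1 - Phi(|z|)) = 1.000000.
Step 6: alpha = 0.1. fail to reject H0.

R = 8, z = 0.0000, p = 1.000000, fail to reject H0.


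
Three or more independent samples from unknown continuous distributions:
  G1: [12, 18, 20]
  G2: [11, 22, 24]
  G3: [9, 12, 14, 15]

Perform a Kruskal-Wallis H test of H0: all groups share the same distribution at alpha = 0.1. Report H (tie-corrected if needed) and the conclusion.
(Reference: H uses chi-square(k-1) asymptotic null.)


Step 1: Combine all N = 10 observations and assign midranks.
sorted (value, group, rank): (9,G3,1), (11,G2,2), (12,G1,3.5), (12,G3,3.5), (14,G3,5), (15,G3,6), (18,G1,7), (20,G1,8), (22,G2,9), (24,G2,10)
Step 2: Sum ranks within each group.
R_1 = 18.5 (n_1 = 3)
R_2 = 21 (n_2 = 3)
R_3 = 15.5 (n_3 = 4)
Step 3: H = 12/(N(N+1)) * sum(R_i^2/n_i) - 3(N+1)
     = 12/(10*11) * (18.5^2/3 + 21^2/3 + 15.5^2/4) - 3*11
     = 0.109091 * 321.146 - 33
     = 2.034091.
Step 4: Ties present; correction factor C = 1 - 6/(10^3 - 10) = 0.993939. Corrected H = 2.034091 / 0.993939 = 2.046494.
Step 5: Under H0, H ~ chi^2(2); p-value = 0.359426.
Step 6: alpha = 0.1. fail to reject H0.

H = 2.0465, df = 2, p = 0.359426, fail to reject H0.


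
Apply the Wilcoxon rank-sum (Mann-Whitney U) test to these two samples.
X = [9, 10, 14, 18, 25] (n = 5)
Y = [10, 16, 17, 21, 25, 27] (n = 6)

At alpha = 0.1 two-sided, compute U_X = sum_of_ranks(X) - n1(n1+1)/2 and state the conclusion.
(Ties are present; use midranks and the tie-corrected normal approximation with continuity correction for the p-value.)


Step 1: Combine and sort all 11 observations; assign midranks.
sorted (value, group): (9,X), (10,X), (10,Y), (14,X), (16,Y), (17,Y), (18,X), (21,Y), (25,X), (25,Y), (27,Y)
ranks: 9->1, 10->2.5, 10->2.5, 14->4, 16->5, 17->6, 18->7, 21->8, 25->9.5, 25->9.5, 27->11
Step 2: Rank sum for X: R1 = 1 + 2.5 + 4 + 7 + 9.5 = 24.
Step 3: U_X = R1 - n1(n1+1)/2 = 24 - 5*6/2 = 24 - 15 = 9.
       U_Y = n1*n2 - U_X = 30 - 9 = 21.
Step 4: Ties are present, so use the tie-corrected normal approximation (with continuity correction) for the p-value.
Step 5: p-value = 0.313093; compare to alpha = 0.1. fail to reject H0.

U_X = 9, p = 0.313093, fail to reject H0 at alpha = 0.1.


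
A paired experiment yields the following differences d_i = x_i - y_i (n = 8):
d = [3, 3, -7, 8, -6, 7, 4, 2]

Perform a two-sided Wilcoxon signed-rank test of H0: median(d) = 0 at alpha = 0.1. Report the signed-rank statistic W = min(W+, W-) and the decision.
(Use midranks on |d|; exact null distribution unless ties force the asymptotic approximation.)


Step 1: Drop any zero differences (none here) and take |d_i|.
|d| = [3, 3, 7, 8, 6, 7, 4, 2]
Step 2: Midrank |d_i| (ties get averaged ranks).
ranks: |3|->2.5, |3|->2.5, |7|->6.5, |8|->8, |6|->5, |7|->6.5, |4|->4, |2|->1
Step 3: Attach original signs; sum ranks with positive sign and with negative sign.
W+ = 2.5 + 2.5 + 8 + 6.5 + 4 + 1 = 24.5
W- = 6.5 + 5 = 11.5
(Check: W+ + W- = 36 should equal n(n+1)/2 = 36.)
Step 4: Test statistic W = min(W+, W-) = 11.5.
Step 5: Ties in |d|, so use the tie-corrected normal approximation.
        E[W] = n(n+1)/4 = 8*9/4 = 18.
        Tie groups: |d|=3 (t=2), |d|=7 (t=2); sum(t^3 - t) = 12.
        Var[W] = n(n+1)(2n+1)/24 - sum(t^3-t)/48 = 1224/24 - 12/48 = 50.75.
        z = (W - E[W]) / sqrt(Var[W]) = (11.5 - 18) / 7.1239 = -0.9124.
        Two-sided p = 2*Phi(z) = 0.361547.
Step 6: alpha = 0.1. fail to reject H0.

W+ = 24.5, W- = 11.5, W = min = 11.5, p = 0.361547, fail to reject H0.


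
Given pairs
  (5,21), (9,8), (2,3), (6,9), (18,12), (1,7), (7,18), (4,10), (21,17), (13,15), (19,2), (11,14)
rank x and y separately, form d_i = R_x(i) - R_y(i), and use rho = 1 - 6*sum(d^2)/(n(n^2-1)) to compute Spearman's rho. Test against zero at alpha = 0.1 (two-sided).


Step 1: Rank x and y separately (midranks; no ties here).
rank(x): 5->4, 9->7, 2->2, 6->5, 18->10, 1->1, 7->6, 4->3, 21->12, 13->9, 19->11, 11->8
rank(y): 21->12, 8->4, 3->2, 9->5, 12->7, 7->3, 18->11, 10->6, 17->10, 15->9, 2->1, 14->8
Step 2: d_i = R_x(i) - R_y(i); compute d_i^2.
  (4-12)^2=64, (7-4)^2=9, (2-2)^2=0, (5-5)^2=0, (10-7)^2=9, (1-3)^2=4, (6-11)^2=25, (3-6)^2=9, (12-10)^2=4, (9-9)^2=0, (11-1)^2=100, (8-8)^2=0
sum(d^2) = 224.
Step 3: rho = 1 - 6*224 / (12*(12^2 - 1)) = 1 - 1344/1716 = 0.216783.
Step 4: Under H0, t = rho * sqrt((n-2)/(1-rho^2)) = 0.7022 ~ t(10).
Step 5: Two-sided p-value from the t-distribution with 10 df = 0.498556.
Step 6: alpha = 0.1. fail to reject H0.

rho = 0.2168, p = 0.498556, fail to reject H0 at alpha = 0.1.


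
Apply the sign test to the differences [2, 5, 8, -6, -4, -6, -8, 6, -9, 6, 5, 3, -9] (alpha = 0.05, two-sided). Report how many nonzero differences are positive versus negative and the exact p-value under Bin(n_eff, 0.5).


Step 1: Discard zero differences. Original n = 13; n_eff = number of nonzero differences = 13.
Nonzero differences (with sign): +2, +5, +8, -6, -4, -6, -8, +6, -9, +6, +5, +3, -9
Step 2: Count signs: positive = 7, negative = 6.
Step 3: Under H0: P(positive) = 0.5, so the number of positives S ~ Bin(13, 0.5).
Step 4: Two-sided exact p-value = sum of Bin(13,0.5) probabilities at or below the observed probability = 1.000000.
Step 5: alpha = 0.05. fail to reject H0.

n_eff = 13, pos = 7, neg = 6, p = 1.000000, fail to reject H0.


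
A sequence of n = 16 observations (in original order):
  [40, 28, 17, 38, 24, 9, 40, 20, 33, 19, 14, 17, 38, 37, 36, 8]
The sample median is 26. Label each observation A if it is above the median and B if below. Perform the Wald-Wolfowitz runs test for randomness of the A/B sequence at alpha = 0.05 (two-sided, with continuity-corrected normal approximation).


Step 1: Compute median = 26; label A = above, B = below.
Labels in order: AABABBABABBBAAAB  (n_A = 8, n_B = 8)
Step 2: Count runs R = 10.
Step 3: Under H0 (random ordering), E[R] = 2*n_A*n_B/(n_A+n_B) + 1 = 2*8*8/16 + 1 = 9.0000.
        Var[R] = 2*n_A*n_B*(2*n_A*n_B - n_A - n_B) / ((n_A+n_B)^2 * (n_A+n_B-1)) = 14336/3840 = 3.7333.
        SD[R] = 1.9322.
Step 4: Continuity-corrected z = (R - 0.5 - E[R]) / SD[R] = (10 - 0.5 - 9.0000) / 1.9322 = 0.2588.
Step 5: Two-sided p-value via normal approximation = 2*(1 - Phi(|z|)) = 0.795809.
Step 6: alpha = 0.05. fail to reject H0.

R = 10, z = 0.2588, p = 0.795809, fail to reject H0.


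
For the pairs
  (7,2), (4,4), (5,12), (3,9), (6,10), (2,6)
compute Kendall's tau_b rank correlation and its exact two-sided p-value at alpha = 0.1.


Step 1: Enumerate the 15 unordered pairs (i,j) with i<j and classify each by sign(x_j-x_i) * sign(y_j-y_i).
  (1,2):dx=-3,dy=+2->D; (1,3):dx=-2,dy=+10->D; (1,4):dx=-4,dy=+7->D; (1,5):dx=-1,dy=+8->D
  (1,6):dx=-5,dy=+4->D; (2,3):dx=+1,dy=+8->C; (2,4):dx=-1,dy=+5->D; (2,5):dx=+2,dy=+6->C
  (2,6):dx=-2,dy=+2->D; (3,4):dx=-2,dy=-3->C; (3,5):dx=+1,dy=-2->D; (3,6):dx=-3,dy=-6->C
  (4,5):dx=+3,dy=+1->C; (4,6):dx=-1,dy=-3->C; (5,6):dx=-4,dy=-4->C
Step 2: C = 7, D = 8, total pairs = 15.
Step 3: tau = (C - D)/(n(n-1)/2) = (7 - 8)/15 = -0.066667.
Step 4: Exact two-sided p-value (enumerate n! = 720 permutations of y under H0): p = 1.000000.
Step 5: alpha = 0.1. fail to reject H0.

tau_b = -0.0667 (C=7, D=8), p = 1.000000, fail to reject H0.
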